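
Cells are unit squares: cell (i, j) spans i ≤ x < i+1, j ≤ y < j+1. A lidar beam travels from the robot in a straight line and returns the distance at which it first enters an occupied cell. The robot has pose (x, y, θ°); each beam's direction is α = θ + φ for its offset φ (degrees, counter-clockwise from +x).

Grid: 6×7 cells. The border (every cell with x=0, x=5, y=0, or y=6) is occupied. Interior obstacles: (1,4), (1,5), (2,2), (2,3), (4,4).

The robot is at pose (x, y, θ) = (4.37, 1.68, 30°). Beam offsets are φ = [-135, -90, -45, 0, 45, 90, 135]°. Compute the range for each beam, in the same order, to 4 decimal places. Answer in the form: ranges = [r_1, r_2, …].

beam 1: φ=-135°, α=255°
  d=(-0.2588,-0.9659)  start (4,1)  tX=1.4296 tY=0.7040  stride 1/|dx|=3.8637 1/|dy|=1.0353
    cross y-line → (4,0), t=0.7040 (wall)
  → r_1 = 0.7040
beam 2: φ=-90°, α=300°
  d=(0.5000,-0.8660)  start (4,1)  tX=1.2600 tY=0.7852  stride 1/|dx|=2.0000 1/|dy|=1.1547
    cross y-line → (4,0), t=0.7852 (wall)
  → r_2 = 0.7852
beam 3: φ=-45°, α=345°
  d=(0.9659,-0.2588)  start (4,1)  tX=0.6522 tY=2.6273  stride 1/|dx|=1.0353 1/|dy|=3.8637
    cross x-line → (5,1), t=0.6522 (wall)
  → r_3 = 0.6522
beam 4: φ=0°, α=30°
  d=(0.8660,0.5000)  start (4,1)  tX=0.7275 tY=0.6400  stride 1/|dx|=1.1547 1/|dy|=2.0000
    cross y-line → (4,2), t=0.6400
    cross x-line → (5,2), t=0.7275 (wall)
  → r_4 = 0.7275
beam 5: φ=45°, α=75°
  d=(0.2588,0.9659)  start (4,1)  tX=2.4341 tY=0.3313  stride 1/|dx|=3.8637 1/|dy|=1.0353
    cross y-line → (4,2), t=0.3313
    cross y-line → (4,3), t=1.3666
    cross y-line → (4,4), t=2.4018 (wall)
  → r_5 = 2.4018
beam 6: φ=90°, α=120°
  d=(-0.5000,0.8660)  start (4,1)  tX=0.7400 tY=0.3695  stride 1/|dx|=2.0000 1/|dy|=1.1547
    cross y-line → (4,2), t=0.3695
    cross x-line → (3,2), t=0.7400
    cross y-line → (3,3), t=1.5242
    cross y-line → (3,4), t=2.6789
    cross x-line → (2,4), t=2.7400
    cross y-line → (2,5), t=3.8336
    cross x-line → (1,5), t=4.7400 (wall)
  → r_6 = 4.7400
beam 7: φ=135°, α=165°
  d=(-0.9659,0.2588)  start (4,1)  tX=0.3831 tY=1.2364  stride 1/|dx|=1.0353 1/|dy|=3.8637
    cross x-line → (3,1), t=0.3831
    cross y-line → (3,2), t=1.2364
    cross x-line → (2,2), t=1.4183 (wall)
  → r_7 = 1.4183

ranges = [0.7040, 0.7852, 0.6522, 0.7275, 2.4018, 4.7400, 1.4183]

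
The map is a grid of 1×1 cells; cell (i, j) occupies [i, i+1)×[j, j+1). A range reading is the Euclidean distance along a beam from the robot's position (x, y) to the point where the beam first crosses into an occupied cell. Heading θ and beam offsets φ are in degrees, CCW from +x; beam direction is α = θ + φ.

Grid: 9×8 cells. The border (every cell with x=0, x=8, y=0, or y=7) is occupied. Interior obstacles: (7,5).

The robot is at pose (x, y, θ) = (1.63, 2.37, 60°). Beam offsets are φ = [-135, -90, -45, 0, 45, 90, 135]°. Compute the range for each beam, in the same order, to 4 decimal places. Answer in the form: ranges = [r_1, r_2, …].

beam 1: φ=-135°, α=285°
  direction (0.2588, -0.9659); cell (1,2); t to first gridline: x 1.4296, y 0.3831 (then +3.8637 / +1.0353)
    (1,1) via y @ 0.3831
    (1,0) via y @ 1.4183  # hit
  → r_1 = 1.4183
beam 2: φ=-90°, α=330°
  direction (0.8660, -0.5000); cell (1,2); t to first gridline: x 0.4272, y 0.7400 (then +1.1547 / +2.0000)
    (2,2) via x @ 0.4272
    (2,1) via y @ 0.7400
    (3,1) via x @ 1.5819
    (4,1) via x @ 2.7366
    (4,0) via y @ 2.7400  # hit
  → r_2 = 2.7400
beam 3: φ=-45°, α=15°
  direction (0.9659, 0.2588); cell (1,2); t to first gridline: x 0.3831, y 2.4341 (then +1.0353 / +3.8637)
    (2,2) via x @ 0.3831
    (3,2) via x @ 1.4183
    (3,3) via y @ 2.4341
    (4,3) via x @ 2.4536
    (5,3) via x @ 3.4889
    (6,3) via x @ 4.5242
    (7,3) via x @ 5.5594
    (7,4) via y @ 6.2978
    (8,4) via x @ 6.5947  # hit
  → r_3 = 6.5947
beam 4: φ=0°, α=60°
  direction (0.5000, 0.8660); cell (1,2); t to first gridline: x 0.7400, y 0.7275 (then +2.0000 / +1.1547)
    (1,3) via y @ 0.7275
    (2,3) via x @ 0.7400
    (2,4) via y @ 1.8822
    (3,4) via x @ 2.7400
    (3,5) via y @ 3.0369
    (3,6) via y @ 4.1916
    (4,6) via x @ 4.7400
    (4,7) via y @ 5.3463  # hit
  → r_4 = 5.3463
beam 5: φ=45°, α=105°
  direction (-0.2588, 0.9659); cell (1,2); t to first gridline: x 2.4341, y 0.6522 (then +3.8637 / +1.0353)
    (1,3) via y @ 0.6522
    (1,4) via y @ 1.6875
    (0,4) via x @ 2.4341  # hit
  → r_5 = 2.4341
beam 6: φ=90°, α=150°
  direction (-0.8660, 0.5000); cell (1,2); t to first gridline: x 0.7275, y 1.2600 (then +1.1547 / +2.0000)
    (0,2) via x @ 0.7275  # hit
  → r_6 = 0.7275
beam 7: φ=135°, α=195°
  direction (-0.9659, -0.2588); cell (1,2); t to first gridline: x 0.6522, y 1.4296 (then +1.0353 / +3.8637)
    (0,2) via x @ 0.6522  # hit
  → r_7 = 0.6522

ranges = [1.4183, 2.7400, 6.5947, 5.3463, 2.4341, 0.7275, 0.6522]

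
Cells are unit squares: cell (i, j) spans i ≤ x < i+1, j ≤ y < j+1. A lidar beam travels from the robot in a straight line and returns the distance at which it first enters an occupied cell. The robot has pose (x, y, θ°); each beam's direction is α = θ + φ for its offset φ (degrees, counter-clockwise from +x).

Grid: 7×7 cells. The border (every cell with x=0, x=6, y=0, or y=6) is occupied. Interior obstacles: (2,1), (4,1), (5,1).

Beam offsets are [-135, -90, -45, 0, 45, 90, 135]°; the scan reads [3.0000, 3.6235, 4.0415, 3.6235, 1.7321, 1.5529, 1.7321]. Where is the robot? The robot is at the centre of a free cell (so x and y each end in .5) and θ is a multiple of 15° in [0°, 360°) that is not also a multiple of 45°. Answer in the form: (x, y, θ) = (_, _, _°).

The pose lattice has 22·16 = 352 candidates. Test each by forward raycasting.
  (3.5, 3.5, 75°): beam 1 = 1.7321 ≠ 3.0000 ✗
  (4.5, 2.5, 120°): beam 1 = 1.5529 ≠ 3.0000 ✗
  (2.5, 4.5, 120°): beam 1 = 3.6235 ≠ 3.0000 ✗
  (3.5, 2.5, 300°): beam 1 = 2.5882 ≠ 3.0000 ✗
  …
  (2.5, 4.5, 15°): r_1=3.0000, r_2=3.6235, r_3=4.0415, r_4=3.6235, r_5=1.7321, r_6=1.5529, r_7=1.7321 — all match ✓
No second candidate reproduces the full scan.

(x, y, θ) = (2.5, 4.5, 15°)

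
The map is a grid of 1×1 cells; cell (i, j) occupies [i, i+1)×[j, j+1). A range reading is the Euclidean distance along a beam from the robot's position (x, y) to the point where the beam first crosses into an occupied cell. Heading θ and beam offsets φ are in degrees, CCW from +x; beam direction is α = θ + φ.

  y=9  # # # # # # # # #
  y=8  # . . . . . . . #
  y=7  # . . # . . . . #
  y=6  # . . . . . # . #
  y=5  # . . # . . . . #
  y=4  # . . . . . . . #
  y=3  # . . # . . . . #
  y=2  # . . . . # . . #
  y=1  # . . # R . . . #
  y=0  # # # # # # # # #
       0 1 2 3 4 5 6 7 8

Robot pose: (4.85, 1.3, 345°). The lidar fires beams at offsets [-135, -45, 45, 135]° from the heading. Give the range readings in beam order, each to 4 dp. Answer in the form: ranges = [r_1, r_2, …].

ranges = [0.6000, 0.3464, 3.6373, 1.9630]

beam 1: φ=-135°, α=210°
  direction (-0.8660, -0.5000); cell (4,1); t to first gridline: x 0.9815, y 0.6000 (then +1.1547 / +2.0000)
    (4,0) via y @ 0.6000  # hit
  → r_1 = 0.6000
beam 2: φ=-45°, α=300°
  direction (0.5000, -0.8660); cell (4,1); t to first gridline: x 0.3000, y 0.3464 (then +2.0000 / +1.1547)
    (5,1) via x @ 0.3000
    (5,0) via y @ 0.3464  # hit
  → r_2 = 0.3464
beam 3: φ=45°, α=30°
  direction (0.8660, 0.5000); cell (4,1); t to first gridline: x 0.1732, y 1.4000 (then +1.1547 / +2.0000)
    (5,1) via x @ 0.1732
    (6,1) via x @ 1.3279
    (6,2) via y @ 1.4000
    (7,2) via x @ 2.4826
    (7,3) via y @ 3.4000
    (8,3) via x @ 3.6373  # hit
  → r_3 = 3.6373
beam 4: φ=135°, α=120°
  direction (-0.5000, 0.8660); cell (4,1); t to first gridline: x 1.7000, y 0.8083 (then +2.0000 / +1.1547)
    (4,2) via y @ 0.8083
    (3,2) via x @ 1.7000
    (3,3) via y @ 1.9630  # hit
  → r_4 = 1.9630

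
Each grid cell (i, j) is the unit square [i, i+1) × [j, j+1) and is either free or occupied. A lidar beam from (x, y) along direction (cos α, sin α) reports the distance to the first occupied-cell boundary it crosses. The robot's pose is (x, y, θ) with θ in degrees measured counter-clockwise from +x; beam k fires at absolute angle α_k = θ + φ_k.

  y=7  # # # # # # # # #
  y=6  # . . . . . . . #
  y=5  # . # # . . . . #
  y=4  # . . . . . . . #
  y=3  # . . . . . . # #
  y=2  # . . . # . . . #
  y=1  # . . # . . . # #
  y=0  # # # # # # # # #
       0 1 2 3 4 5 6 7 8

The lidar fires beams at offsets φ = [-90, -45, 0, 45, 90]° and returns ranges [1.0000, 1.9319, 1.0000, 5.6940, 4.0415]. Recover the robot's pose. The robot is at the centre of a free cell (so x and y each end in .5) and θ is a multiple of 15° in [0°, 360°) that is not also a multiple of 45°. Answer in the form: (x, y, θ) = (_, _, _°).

(x, y, θ) = (4.5, 6.5, 240°)

Enumerate (i+0.5, j+0.5, θ) over the 36 free cells and 16 admissible headings. For each, cast all 5 beams and compare to the given ranges.
  (3.5, 6.5, 30°): beam 1 = 0.5774 ≠ 1.0000 ✗
  (5.5, 6.5, 60°): beam 1 = 2.8868 ≠ 1.0000 ✗
  (4.5, 6.5, 30°): beam 1 = 5.1962 ≠ 1.0000 ✗
  (6.5, 6.5, 330°): beam 1 = 4.0415 ≠ 1.0000 ✗
  (5.5, 1.5, 105°): beam 1 = 1.5529 ≠ 1.0000 ✗
  …
  (4.5, 6.5, 240°): r_1=1.0000, r_2=1.9319, r_3=1.0000, r_4=5.6940, r_5=4.0415 — all match ✓
No second candidate reproduces the full scan.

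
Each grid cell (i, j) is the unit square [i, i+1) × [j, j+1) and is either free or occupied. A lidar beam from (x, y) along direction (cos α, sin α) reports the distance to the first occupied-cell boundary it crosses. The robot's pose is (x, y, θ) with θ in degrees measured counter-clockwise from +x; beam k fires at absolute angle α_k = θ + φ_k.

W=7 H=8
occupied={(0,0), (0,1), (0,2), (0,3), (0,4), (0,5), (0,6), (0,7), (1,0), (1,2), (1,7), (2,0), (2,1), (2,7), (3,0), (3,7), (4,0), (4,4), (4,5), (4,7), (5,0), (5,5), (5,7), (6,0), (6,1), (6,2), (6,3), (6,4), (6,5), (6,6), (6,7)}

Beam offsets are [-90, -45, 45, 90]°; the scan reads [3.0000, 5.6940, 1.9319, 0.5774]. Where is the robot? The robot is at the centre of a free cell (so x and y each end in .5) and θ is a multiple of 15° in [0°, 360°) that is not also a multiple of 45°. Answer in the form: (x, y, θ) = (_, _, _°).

(x, y, θ) = (2.5, 6.5, 330°)

The pose lattice has 25·16 = 400 candidates. Test each by forward raycasting.
  (4.5, 6.5, 15°): beam 1 = 0.5176 ≠ 3.0000 ✗
  (5.5, 2.5, 120°): beam 1 = 0.5774 ≠ 3.0000 ✗
  (2.5, 2.5, 345°): beam 1 = 0.5176 ≠ 3.0000 ✗
  …
  (2.5, 6.5, 330°): r_1=3.0000, r_2=5.6940, r_3=1.9319, r_4=0.5774 — all match ✓
Only this pose fits every beam.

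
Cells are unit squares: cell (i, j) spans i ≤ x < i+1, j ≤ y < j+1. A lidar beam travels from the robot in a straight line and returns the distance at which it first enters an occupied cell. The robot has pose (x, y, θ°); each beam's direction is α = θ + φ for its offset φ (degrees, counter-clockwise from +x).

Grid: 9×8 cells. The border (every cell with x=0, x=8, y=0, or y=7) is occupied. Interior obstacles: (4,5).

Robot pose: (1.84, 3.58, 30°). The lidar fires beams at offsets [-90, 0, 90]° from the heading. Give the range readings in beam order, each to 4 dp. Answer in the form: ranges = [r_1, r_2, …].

beam 1: φ=-90°, α=300°
  d=(0.5000,-0.8660)  start (1,3)  tX=0.3200 tY=0.6697  stride 1/|dx|=2.0000 1/|dy|=1.1547
    cross x-line → (2,3), t=0.3200
    cross y-line → (2,2), t=0.6697
    cross y-line → (2,1), t=1.8244
    cross x-line → (3,1), t=2.3200
    cross y-line → (3,0), t=2.9791 (wall)
  → r_1 = 2.9791
beam 2: φ=0°, α=30°
  d=(0.8660,0.5000)  start (1,3)  tX=0.1848 tY=0.8400  stride 1/|dx|=1.1547 1/|dy|=2.0000
    cross x-line → (2,3), t=0.1848
    cross y-line → (2,4), t=0.8400
    cross x-line → (3,4), t=1.3395
    cross x-line → (4,4), t=2.4942
    cross y-line → (4,5), t=2.8400 (wall)
  → r_2 = 2.8400
beam 3: φ=90°, α=120°
  d=(-0.5000,0.8660)  start (1,3)  tX=1.6800 tY=0.4850  stride 1/|dx|=2.0000 1/|dy|=1.1547
    cross y-line → (1,4), t=0.4850
    cross y-line → (1,5), t=1.6397
    cross x-line → (0,5), t=1.6800 (wall)
  → r_3 = 1.6800

ranges = [2.9791, 2.8400, 1.6800]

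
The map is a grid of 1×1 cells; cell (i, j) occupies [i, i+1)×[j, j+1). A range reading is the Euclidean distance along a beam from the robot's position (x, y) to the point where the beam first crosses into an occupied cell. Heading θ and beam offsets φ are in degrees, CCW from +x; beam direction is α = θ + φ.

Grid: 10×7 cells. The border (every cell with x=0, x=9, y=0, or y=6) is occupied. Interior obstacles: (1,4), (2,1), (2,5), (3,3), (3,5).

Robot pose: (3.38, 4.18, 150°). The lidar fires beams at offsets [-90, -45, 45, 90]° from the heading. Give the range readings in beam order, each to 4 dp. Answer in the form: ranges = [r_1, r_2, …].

beam 1: φ=-90°, α=60°
  direction (0.5000, 0.8660); cell (3,4); t to first gridline: x 1.2400, y 0.9469 (then +2.0000 / +1.1547)
    (3,5) via y @ 0.9469  # hit
  → r_1 = 0.9469
beam 2: φ=-45°, α=105°
  direction (-0.2588, 0.9659); cell (3,4); t to first gridline: x 1.4682, y 0.8489 (then +3.8637 / +1.0353)
    (3,5) via y @ 0.8489  # hit
  → r_2 = 0.8489
beam 3: φ=45°, α=195°
  direction (-0.9659, -0.2588); cell (3,4); t to first gridline: x 0.3934, y 0.6955 (then +1.0353 / +3.8637)
    (2,4) via x @ 0.3934
    (2,3) via y @ 0.6955
    (1,3) via x @ 1.4287
    (0,3) via x @ 2.4640  # hit
  → r_3 = 2.4640
beam 4: φ=90°, α=240°
  direction (-0.5000, -0.8660); cell (3,4); t to first gridline: x 0.7600, y 0.2078 (then +2.0000 / +1.1547)
    (3,3) via y @ 0.2078  # hit
  → r_4 = 0.2078

ranges = [0.9469, 0.8489, 2.4640, 0.2078]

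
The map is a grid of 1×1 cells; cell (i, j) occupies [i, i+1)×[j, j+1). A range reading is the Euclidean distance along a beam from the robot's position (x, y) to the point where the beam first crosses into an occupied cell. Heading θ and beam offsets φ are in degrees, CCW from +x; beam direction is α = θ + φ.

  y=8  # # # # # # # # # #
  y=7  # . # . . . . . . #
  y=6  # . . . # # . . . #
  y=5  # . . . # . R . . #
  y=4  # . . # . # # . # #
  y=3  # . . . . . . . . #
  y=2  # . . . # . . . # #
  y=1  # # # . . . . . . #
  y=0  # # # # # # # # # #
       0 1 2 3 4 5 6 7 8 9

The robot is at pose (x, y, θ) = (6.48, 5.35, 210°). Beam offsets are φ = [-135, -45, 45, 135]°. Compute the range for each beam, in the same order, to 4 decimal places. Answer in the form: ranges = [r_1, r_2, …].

beam 1: φ=-135°, α=75°
  direction (0.2588, 0.9659); cell (6,5); t to first gridline: x 2.0091, y 0.6729 (then +3.8637 / +1.0353)
    (6,6) via y @ 0.6729
    (6,7) via y @ 1.7082
    (7,7) via x @ 2.0091
    (7,8) via y @ 2.7435  # hit
  → r_1 = 2.7435
beam 2: φ=-45°, α=165°
  direction (-0.9659, 0.2588); cell (6,5); t to first gridline: x 0.4969, y 2.5114 (then +1.0353 / +3.8637)
    (5,5) via x @ 0.4969
    (4,5) via x @ 1.5322  # hit
  → r_2 = 1.5322
beam 3: φ=45°, α=255°
  direction (-0.2588, -0.9659); cell (6,5); t to first gridline: x 1.8546, y 0.3623 (then +3.8637 / +1.0353)
    (6,4) via y @ 0.3623  # hit
  → r_3 = 0.3623
beam 4: φ=135°, α=345°
  direction (0.9659, -0.2588); cell (6,5); t to first gridline: x 0.5383, y 1.3523 (then +1.0353 / +3.8637)
    (7,5) via x @ 0.5383
    (7,4) via y @ 1.3523
    (8,4) via x @ 1.5736  # hit
  → r_4 = 1.5736

ranges = [2.7435, 1.5322, 0.3623, 1.5736]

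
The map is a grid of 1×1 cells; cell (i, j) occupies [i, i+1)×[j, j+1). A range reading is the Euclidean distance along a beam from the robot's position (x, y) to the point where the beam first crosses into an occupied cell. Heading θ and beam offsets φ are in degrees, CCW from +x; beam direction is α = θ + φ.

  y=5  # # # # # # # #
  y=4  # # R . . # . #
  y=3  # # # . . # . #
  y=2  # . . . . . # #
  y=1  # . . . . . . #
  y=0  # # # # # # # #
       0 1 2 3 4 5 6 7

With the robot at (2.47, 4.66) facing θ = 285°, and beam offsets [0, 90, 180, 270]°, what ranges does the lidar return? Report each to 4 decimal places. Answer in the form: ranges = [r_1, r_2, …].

ranges = [0.6833, 1.3137, 0.3520, 0.4866]

beam 1: φ=0°, α=285°
  cosα=0.2588 sinα=-0.9659 | (2,4) | tMaxX 2.0478 tMaxY 0.6833 | tΔX 3.8637 tΔY 1.0353
    t=0.6833 [y] (2,3) — stop
  → r_1 = 0.6833
beam 2: φ=90°, α=15°
  cosα=0.9659 sinα=0.2588 | (2,4) | tMaxX 0.5487 tMaxY 1.3137 | tΔX 1.0353 tΔY 3.8637
    t=0.5487 [x] (3,4)
    t=1.3137 [y] (3,5) — stop
  → r_2 = 1.3137
beam 3: φ=180°, α=105°
  cosα=-0.2588 sinα=0.9659 | (2,4) | tMaxX 1.8159 tMaxY 0.3520 | tΔX 3.8637 tΔY 1.0353
    t=0.3520 [y] (2,5) — stop
  → r_3 = 0.3520
beam 4: φ=270°, α=195°
  cosα=-0.9659 sinα=-0.2588 | (2,4) | tMaxX 0.4866 tMaxY 2.5500 | tΔX 1.0353 tΔY 3.8637
    t=0.4866 [x] (1,4) — stop
  → r_4 = 0.4866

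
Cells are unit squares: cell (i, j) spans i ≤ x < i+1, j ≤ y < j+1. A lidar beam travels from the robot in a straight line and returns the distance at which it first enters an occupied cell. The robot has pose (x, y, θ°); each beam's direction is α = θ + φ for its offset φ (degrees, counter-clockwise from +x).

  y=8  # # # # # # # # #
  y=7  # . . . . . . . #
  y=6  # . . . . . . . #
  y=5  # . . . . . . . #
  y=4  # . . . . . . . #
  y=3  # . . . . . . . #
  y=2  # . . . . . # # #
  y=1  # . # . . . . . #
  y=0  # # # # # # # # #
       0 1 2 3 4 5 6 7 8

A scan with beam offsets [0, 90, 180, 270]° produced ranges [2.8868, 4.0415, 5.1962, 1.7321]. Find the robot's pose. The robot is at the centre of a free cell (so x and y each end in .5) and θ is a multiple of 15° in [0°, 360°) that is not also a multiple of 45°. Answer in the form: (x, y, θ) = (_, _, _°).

The pose lattice has 46·16 = 736 candidates. Test each by forward raycasting.
  (3.5, 4.5, 330°): beam 1 = 3.0000 ≠ 2.8868 ✗
  (1.5, 1.5, 285°): beam 1 = 0.5176 ≠ 2.8868 ✗
  (5.5, 3.5, 195°): beam 1 = 4.6587 ≠ 2.8868 ✗
  …
  (5.5, 4.5, 30°): r_1=2.8868, r_2=4.0415, r_3=5.1962, r_4=1.7321 — all match ✓
Unique over the lattice → pose = (5.5, 4.5, 30°).

(x, y, θ) = (5.5, 4.5, 30°)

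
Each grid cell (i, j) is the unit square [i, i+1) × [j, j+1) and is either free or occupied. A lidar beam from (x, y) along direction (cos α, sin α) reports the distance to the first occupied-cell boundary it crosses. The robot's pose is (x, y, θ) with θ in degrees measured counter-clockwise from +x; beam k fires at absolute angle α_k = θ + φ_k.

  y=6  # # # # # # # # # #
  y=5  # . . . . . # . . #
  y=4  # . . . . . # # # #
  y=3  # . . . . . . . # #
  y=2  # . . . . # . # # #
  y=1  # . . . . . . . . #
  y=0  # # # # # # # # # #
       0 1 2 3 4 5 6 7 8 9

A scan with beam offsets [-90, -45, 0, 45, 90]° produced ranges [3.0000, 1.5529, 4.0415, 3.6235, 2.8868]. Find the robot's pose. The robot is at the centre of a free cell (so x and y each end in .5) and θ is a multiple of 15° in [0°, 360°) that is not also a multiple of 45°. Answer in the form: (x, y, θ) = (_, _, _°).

(x, y, θ) = (3.5, 2.5, 60°)

Enumerate (i+0.5, j+0.5, θ) over the 32 free cells and 16 admissible headings. For each, cast all 5 beams and compare to the given ranges.
  (4.5, 3.5, 105°): beam 1 = 1.9319 ≠ 3.0000 ✗
  (5.5, 1.5, 75°): beam 1 = 1.9319 ≠ 3.0000 ✗
  (2.5, 3.5, 75°): beam 1 = 2.5882 ≠ 3.0000 ✗
  (7.5, 3.5, 210°): beam 1 = 0.5774 ≠ 3.0000 ✗
  (5.5, 4.5, 150°): beam 1 = 1.0000 ≠ 3.0000 ✗
  …
  (3.5, 2.5, 60°): r_1=3.0000, r_2=1.5529, r_3=4.0415, r_4=3.6235, r_5=2.8868 — all match ✓
Unique over the lattice → pose = (3.5, 2.5, 60°).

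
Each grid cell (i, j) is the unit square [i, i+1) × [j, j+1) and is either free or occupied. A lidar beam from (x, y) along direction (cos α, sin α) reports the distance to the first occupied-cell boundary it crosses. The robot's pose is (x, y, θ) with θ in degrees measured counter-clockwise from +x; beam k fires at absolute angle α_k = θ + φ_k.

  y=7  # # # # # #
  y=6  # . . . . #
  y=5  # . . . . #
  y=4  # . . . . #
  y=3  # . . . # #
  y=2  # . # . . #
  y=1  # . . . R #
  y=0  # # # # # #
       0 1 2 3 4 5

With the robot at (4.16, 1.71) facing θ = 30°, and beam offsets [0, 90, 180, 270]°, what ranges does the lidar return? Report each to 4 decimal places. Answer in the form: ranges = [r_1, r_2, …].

ranges = [0.9699, 6.1084, 1.4200, 0.8198]

beam 1: φ=0°, α=30°
  cosα=0.8660 sinα=0.5000 | (4,1) | tMaxX 0.9699 tMaxY 0.5800 | tΔX 1.1547 tΔY 2.0000
    t=0.5800 [y] (4,2)
    t=0.9699 [x] (5,2) — stop
  → r_1 = 0.9699
beam 2: φ=90°, α=120°
  cosα=-0.5000 sinα=0.8660 | (4,1) | tMaxX 0.3200 tMaxY 0.3349 | tΔX 2.0000 tΔY 1.1547
    t=0.3200 [x] (3,1)
    t=0.3349 [y] (3,2)
    t=1.4896 [y] (3,3)
    t=2.3200 [x] (2,3)
    t=2.6443 [y] (2,4)
    t=3.7990 [y] (2,5)
    t=4.3200 [x] (1,5)
    t=4.9537 [y] (1,6)
    t=6.1084 [y] (1,7) — stop
  → r_2 = 6.1084
beam 3: φ=180°, α=210°
  cosα=-0.8660 sinα=-0.5000 | (4,1) | tMaxX 0.1848 tMaxY 1.4200 | tΔX 1.1547 tΔY 2.0000
    t=0.1848 [x] (3,1)
    t=1.3395 [x] (2,1)
    t=1.4200 [y] (2,0) — stop
  → r_3 = 1.4200
beam 4: φ=270°, α=300°
  cosα=0.5000 sinα=-0.8660 | (4,1) | tMaxX 1.6800 tMaxY 0.8198 | tΔX 2.0000 tΔY 1.1547
    t=0.8198 [y] (4,0) — stop
  → r_4 = 0.8198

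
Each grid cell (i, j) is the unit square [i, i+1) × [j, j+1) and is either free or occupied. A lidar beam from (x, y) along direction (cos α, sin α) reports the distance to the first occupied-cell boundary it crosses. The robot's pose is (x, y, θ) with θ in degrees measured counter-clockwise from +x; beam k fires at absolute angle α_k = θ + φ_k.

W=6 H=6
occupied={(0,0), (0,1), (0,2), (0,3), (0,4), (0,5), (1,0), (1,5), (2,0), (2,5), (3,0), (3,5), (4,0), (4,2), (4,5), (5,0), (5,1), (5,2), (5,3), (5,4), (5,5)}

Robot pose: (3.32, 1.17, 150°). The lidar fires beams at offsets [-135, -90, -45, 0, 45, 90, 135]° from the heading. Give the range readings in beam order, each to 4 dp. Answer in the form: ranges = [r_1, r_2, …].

ranges = [1.7393, 1.3600, 3.9651, 2.6789, 0.6568, 0.1963, 0.1760]

beam 1: φ=-135°, α=15°
  cosα=0.9659 sinα=0.2588 | (3,1) | tMaxX 0.7040 tMaxY 3.2069 | tΔX 1.0353 tΔY 3.8637
    t=0.7040 [x] (4,1)
    t=1.7393 [x] (5,1) — stop
  → r_1 = 1.7393
beam 2: φ=-90°, α=60°
  cosα=0.5000 sinα=0.8660 | (3,1) | tMaxX 1.3600 tMaxY 0.9584 | tΔX 2.0000 tΔY 1.1547
    t=0.9584 [y] (3,2)
    t=1.3600 [x] (4,2) — stop
  → r_2 = 1.3600
beam 3: φ=-45°, α=105°
  cosα=-0.2588 sinα=0.9659 | (3,1) | tMaxX 1.2364 tMaxY 0.8593 | tΔX 3.8637 tΔY 1.0353
    t=0.8593 [y] (3,2)
    t=1.2364 [x] (2,2)
    t=1.8946 [y] (2,3)
    t=2.9298 [y] (2,4)
    t=3.9651 [y] (2,5) — stop
  → r_3 = 3.9651
beam 4: φ=0°, α=150°
  cosα=-0.8660 sinα=0.5000 | (3,1) | tMaxX 0.3695 tMaxY 1.6600 | tΔX 1.1547 tΔY 2.0000
    t=0.3695 [x] (2,1)
    t=1.5242 [x] (1,1)
    t=1.6600 [y] (1,2)
    t=2.6789 [x] (0,2) — stop
  → r_4 = 2.6789
beam 5: φ=45°, α=195°
  cosα=-0.9659 sinα=-0.2588 | (3,1) | tMaxX 0.3313 tMaxY 0.6568 | tΔX 1.0353 tΔY 3.8637
    t=0.3313 [x] (2,1)
    t=0.6568 [y] (2,0) — stop
  → r_5 = 0.6568
beam 6: φ=90°, α=240°
  cosα=-0.5000 sinα=-0.8660 | (3,1) | tMaxX 0.6400 tMaxY 0.1963 | tΔX 2.0000 tΔY 1.1547
    t=0.1963 [y] (3,0) — stop
  → r_6 = 0.1963
beam 7: φ=135°, α=285°
  cosα=0.2588 sinα=-0.9659 | (3,1) | tMaxX 2.6273 tMaxY 0.1760 | tΔX 3.8637 tΔY 1.0353
    t=0.1760 [y] (3,0) — stop
  → r_7 = 0.1760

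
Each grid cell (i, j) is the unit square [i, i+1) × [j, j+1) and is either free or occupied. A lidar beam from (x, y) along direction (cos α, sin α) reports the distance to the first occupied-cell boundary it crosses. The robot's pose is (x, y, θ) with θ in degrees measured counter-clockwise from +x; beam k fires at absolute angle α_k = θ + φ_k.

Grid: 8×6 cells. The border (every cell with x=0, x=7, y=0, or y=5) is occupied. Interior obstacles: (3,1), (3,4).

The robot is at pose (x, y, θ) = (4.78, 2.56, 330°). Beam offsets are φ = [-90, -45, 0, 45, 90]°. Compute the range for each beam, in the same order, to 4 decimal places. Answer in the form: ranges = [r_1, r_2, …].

ranges = [1.5600, 1.6150, 2.5634, 2.2983, 2.8175]

beam 1: φ=-90°, α=240°
  dir = (cos 240°, sin 240°) = (-0.5000, -0.8660); from cell (4,2)
  next x-line at t=1.5600, next y-line at t=0.6466; Δt_x=2.0000, Δt_y=1.1547
    y: enter (4,1) at t=0.6466
    x: enter (3,1) at t=1.5600 ← occupied
  → r_1 = 1.5600
beam 2: φ=-45°, α=285°
  dir = (cos 285°, sin 285°) = (0.2588, -0.9659); from cell (4,2)
  next x-line at t=0.8500, next y-line at t=0.5798; Δt_x=3.8637, Δt_y=1.0353
    y: enter (4,1) at t=0.5798
    x: enter (5,1) at t=0.8500
    y: enter (5,0) at t=1.6150 ← occupied
  → r_2 = 1.6150
beam 3: φ=0°, α=330°
  dir = (cos 330°, sin 330°) = (0.8660, -0.5000); from cell (4,2)
  next x-line at t=0.2540, next y-line at t=1.1200; Δt_x=1.1547, Δt_y=2.0000
    x: enter (5,2) at t=0.2540
    y: enter (5,1) at t=1.1200
    x: enter (6,1) at t=1.4087
    x: enter (7,1) at t=2.5634 ← occupied
  → r_3 = 2.5634
beam 4: φ=45°, α=15°
  dir = (cos 15°, sin 15°) = (0.9659, 0.2588); from cell (4,2)
  next x-line at t=0.2278, next y-line at t=1.7000; Δt_x=1.0353, Δt_y=3.8637
    x: enter (5,2) at t=0.2278
    x: enter (6,2) at t=1.2630
    y: enter (6,3) at t=1.7000
    x: enter (7,3) at t=2.2983 ← occupied
  → r_4 = 2.2983
beam 5: φ=90°, α=60°
  dir = (cos 60°, sin 60°) = (0.5000, 0.8660); from cell (4,2)
  next x-line at t=0.4400, next y-line at t=0.5081; Δt_x=2.0000, Δt_y=1.1547
    x: enter (5,2) at t=0.4400
    y: enter (5,3) at t=0.5081
    y: enter (5,4) at t=1.6628
    x: enter (6,4) at t=2.4400
    y: enter (6,5) at t=2.8175 ← occupied
  → r_5 = 2.8175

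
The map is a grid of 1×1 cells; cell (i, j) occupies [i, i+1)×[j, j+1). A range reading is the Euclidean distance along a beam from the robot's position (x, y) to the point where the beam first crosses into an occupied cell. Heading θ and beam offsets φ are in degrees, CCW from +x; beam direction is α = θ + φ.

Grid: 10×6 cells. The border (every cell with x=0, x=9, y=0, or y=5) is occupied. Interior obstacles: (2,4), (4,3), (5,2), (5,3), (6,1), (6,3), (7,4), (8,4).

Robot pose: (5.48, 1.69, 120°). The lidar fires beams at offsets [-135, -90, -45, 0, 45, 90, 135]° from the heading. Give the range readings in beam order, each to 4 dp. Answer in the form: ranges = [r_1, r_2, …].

ranges = [0.5383, 0.6004, 0.3209, 0.3580, 4.6380, 1.3800, 0.7143]

beam 1: φ=-135°, α=345°
  dir = (cos 345°, sin 345°) = (0.9659, -0.2588); from cell (5,1)
  next x-line at t=0.5383, next y-line at t=2.6660; Δt_x=1.0353, Δt_y=3.8637
    x: enter (6,1) at t=0.5383 ← occupied
  → r_1 = 0.5383
beam 2: φ=-90°, α=30°
  dir = (cos 30°, sin 30°) = (0.8660, 0.5000); from cell (5,1)
  next x-line at t=0.6004, next y-line at t=0.6200; Δt_x=1.1547, Δt_y=2.0000
    x: enter (6,1) at t=0.6004 ← occupied
  → r_2 = 0.6004
beam 3: φ=-45°, α=75°
  dir = (cos 75°, sin 75°) = (0.2588, 0.9659); from cell (5,1)
  next x-line at t=2.0091, next y-line at t=0.3209; Δt_x=3.8637, Δt_y=1.0353
    y: enter (5,2) at t=0.3209 ← occupied
  → r_3 = 0.3209
beam 4: φ=0°, α=120°
  dir = (cos 120°, sin 120°) = (-0.5000, 0.8660); from cell (5,1)
  next x-line at t=0.9600, next y-line at t=0.3580; Δt_x=2.0000, Δt_y=1.1547
    y: enter (5,2) at t=0.3580 ← occupied
  → r_4 = 0.3580
beam 5: φ=45°, α=165°
  dir = (cos 165°, sin 165°) = (-0.9659, 0.2588); from cell (5,1)
  next x-line at t=0.4969, next y-line at t=1.1977; Δt_x=1.0353, Δt_y=3.8637
    x: enter (4,1) at t=0.4969
    y: enter (4,2) at t=1.1977
    x: enter (3,2) at t=1.5322
    x: enter (2,2) at t=2.5675
    x: enter (1,2) at t=3.6028
    x: enter (0,2) at t=4.6380 ← occupied
  → r_5 = 4.6380
beam 6: φ=90°, α=210°
  dir = (cos 210°, sin 210°) = (-0.8660, -0.5000); from cell (5,1)
  next x-line at t=0.5543, next y-line at t=1.3800; Δt_x=1.1547, Δt_y=2.0000
    x: enter (4,1) at t=0.5543
    y: enter (4,0) at t=1.3800 ← occupied
  → r_6 = 1.3800
beam 7: φ=135°, α=255°
  dir = (cos 255°, sin 255°) = (-0.2588, -0.9659); from cell (5,1)
  next x-line at t=1.8546, next y-line at t=0.7143; Δt_x=3.8637, Δt_y=1.0353
    y: enter (5,0) at t=0.7143 ← occupied
  → r_7 = 0.7143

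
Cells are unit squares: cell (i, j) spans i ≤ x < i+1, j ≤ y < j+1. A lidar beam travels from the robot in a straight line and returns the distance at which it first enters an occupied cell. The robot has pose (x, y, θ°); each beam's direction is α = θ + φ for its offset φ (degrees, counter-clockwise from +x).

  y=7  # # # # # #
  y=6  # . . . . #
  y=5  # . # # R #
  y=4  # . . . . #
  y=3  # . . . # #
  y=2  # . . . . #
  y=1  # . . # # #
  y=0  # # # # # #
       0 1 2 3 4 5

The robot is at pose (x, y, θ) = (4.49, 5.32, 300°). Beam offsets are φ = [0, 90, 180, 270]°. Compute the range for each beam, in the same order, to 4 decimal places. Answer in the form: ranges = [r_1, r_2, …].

ranges = [1.0200, 0.5889, 1.9399, 0.5658]

beam 1: φ=0°, α=300°
  direction (0.5000, -0.8660); cell (4,5); t to first gridline: x 1.0200, y 0.3695 (then +2.0000 / +1.1547)
    (4,4) via y @ 0.3695
    (5,4) via x @ 1.0200  # hit
  → r_1 = 1.0200
beam 2: φ=90°, α=30°
  direction (0.8660, 0.5000); cell (4,5); t to first gridline: x 0.5889, y 1.3600 (then +1.1547 / +2.0000)
    (5,5) via x @ 0.5889  # hit
  → r_2 = 0.5889
beam 3: φ=180°, α=120°
  direction (-0.5000, 0.8660); cell (4,5); t to first gridline: x 0.9800, y 0.7852 (then +2.0000 / +1.1547)
    (4,6) via y @ 0.7852
    (3,6) via x @ 0.9800
    (3,7) via y @ 1.9399  # hit
  → r_3 = 1.9399
beam 4: φ=270°, α=210°
  direction (-0.8660, -0.5000); cell (4,5); t to first gridline: x 0.5658, y 0.6400 (then +1.1547 / +2.0000)
    (3,5) via x @ 0.5658  # hit
  → r_4 = 0.5658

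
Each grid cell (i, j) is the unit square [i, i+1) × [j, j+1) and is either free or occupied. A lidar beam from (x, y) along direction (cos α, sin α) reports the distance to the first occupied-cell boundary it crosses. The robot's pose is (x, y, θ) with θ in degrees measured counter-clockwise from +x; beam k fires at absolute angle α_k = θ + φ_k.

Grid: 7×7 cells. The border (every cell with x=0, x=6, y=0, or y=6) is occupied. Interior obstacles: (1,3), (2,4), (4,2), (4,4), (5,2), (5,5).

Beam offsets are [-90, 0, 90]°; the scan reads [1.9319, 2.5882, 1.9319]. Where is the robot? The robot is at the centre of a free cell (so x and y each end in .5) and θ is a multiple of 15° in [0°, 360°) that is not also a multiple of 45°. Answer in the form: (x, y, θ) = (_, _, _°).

(x, y, θ) = (3.5, 1.5, 105°)

The pose lattice has 19·16 = 304 candidates. Test each by forward raycasting.
  (3.5, 4.5, 300°): beam 1 = 0.5774 ≠ 1.9319 ✗
  (3.5, 3.5, 330°): beam 1 = 2.8868 ≠ 1.9319 ✗
  (1.5, 2.5, 105°): beam 1 = 4.6587 ≠ 1.9319 ✗
  …
  (3.5, 1.5, 105°): r_1=1.9319, r_2=2.5882, r_3=1.9319 — all match ✓
Unique over the lattice → pose = (3.5, 1.5, 105°).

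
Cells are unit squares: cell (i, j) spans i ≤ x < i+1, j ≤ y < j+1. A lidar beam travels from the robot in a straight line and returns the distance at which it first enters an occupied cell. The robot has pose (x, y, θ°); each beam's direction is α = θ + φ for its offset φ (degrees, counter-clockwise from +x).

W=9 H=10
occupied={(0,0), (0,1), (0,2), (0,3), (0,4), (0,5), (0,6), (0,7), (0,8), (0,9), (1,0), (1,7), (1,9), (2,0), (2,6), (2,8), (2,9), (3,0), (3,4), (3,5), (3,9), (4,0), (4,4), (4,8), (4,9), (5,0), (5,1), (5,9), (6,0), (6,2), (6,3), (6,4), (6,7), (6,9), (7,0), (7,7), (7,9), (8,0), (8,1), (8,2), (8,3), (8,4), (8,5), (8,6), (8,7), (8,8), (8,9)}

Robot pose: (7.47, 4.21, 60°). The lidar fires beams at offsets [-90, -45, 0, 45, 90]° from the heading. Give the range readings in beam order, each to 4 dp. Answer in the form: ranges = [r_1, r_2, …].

beam 1: φ=-90°, α=330°
  d=(0.8660,-0.5000)  start (7,4)  tX=0.6120 tY=0.4200  stride 1/|dx|=1.1547 1/|dy|=2.0000
    cross y-line → (7,3), t=0.4200
    cross x-line → (8,3), t=0.6120 (wall)
  → r_1 = 0.6120
beam 2: φ=-45°, α=15°
  d=(0.9659,0.2588)  start (7,4)  tX=0.5487 tY=3.0523  stride 1/|dx|=1.0353 1/|dy|=3.8637
    cross x-line → (8,4), t=0.5487 (wall)
  → r_2 = 0.5487
beam 3: φ=0°, α=60°
  d=(0.5000,0.8660)  start (7,4)  tX=1.0600 tY=0.9122  stride 1/|dx|=2.0000 1/|dy|=1.1547
    cross y-line → (7,5), t=0.9122
    cross x-line → (8,5), t=1.0600 (wall)
  → r_3 = 1.0600
beam 4: φ=45°, α=105°
  d=(-0.2588,0.9659)  start (7,4)  tX=1.8159 tY=0.8179  stride 1/|dx|=3.8637 1/|dy|=1.0353
    cross y-line → (7,5), t=0.8179
    cross x-line → (6,5), t=1.8159
    cross y-line → (6,6), t=1.8531
    cross y-line → (6,7), t=2.8884 (wall)
  → r_4 = 2.8884
beam 5: φ=90°, α=150°
  d=(-0.8660,0.5000)  start (7,4)  tX=0.5427 tY=1.5800  stride 1/|dx|=1.1547 1/|dy|=2.0000
    cross x-line → (6,4), t=0.5427 (wall)
  → r_5 = 0.5427

ranges = [0.6120, 0.5487, 1.0600, 2.8884, 0.5427]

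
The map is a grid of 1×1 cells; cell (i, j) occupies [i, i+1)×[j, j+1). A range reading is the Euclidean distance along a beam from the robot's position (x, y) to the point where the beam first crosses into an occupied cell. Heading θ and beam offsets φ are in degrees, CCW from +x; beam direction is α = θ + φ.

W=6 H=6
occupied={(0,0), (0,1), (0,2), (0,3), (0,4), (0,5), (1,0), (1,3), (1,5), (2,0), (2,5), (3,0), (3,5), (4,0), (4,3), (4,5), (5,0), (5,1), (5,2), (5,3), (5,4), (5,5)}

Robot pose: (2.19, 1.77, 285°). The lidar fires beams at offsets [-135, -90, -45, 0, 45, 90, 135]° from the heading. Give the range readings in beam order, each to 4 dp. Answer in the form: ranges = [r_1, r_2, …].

ranges = [1.3741, 1.2320, 0.8891, 0.7972, 1.5400, 2.9091, 3.7297]

beam 1: φ=-135°, α=150°
  direction (-0.8660, 0.5000); cell (2,1); t to first gridline: x 0.2194, y 0.4600 (then +1.1547 / +2.0000)
    (1,1) via x @ 0.2194
    (1,2) via y @ 0.4600
    (0,2) via x @ 1.3741  # hit
  → r_1 = 1.3741
beam 2: φ=-90°, α=195°
  direction (-0.9659, -0.2588); cell (2,1); t to first gridline: x 0.1967, y 2.9751 (then +1.0353 / +3.8637)
    (1,1) via x @ 0.1967
    (0,1) via x @ 1.2320  # hit
  → r_2 = 1.2320
beam 3: φ=-45°, α=240°
  direction (-0.5000, -0.8660); cell (2,1); t to first gridline: x 0.3800, y 0.8891 (then +2.0000 / +1.1547)
    (1,1) via x @ 0.3800
    (1,0) via y @ 0.8891  # hit
  → r_3 = 0.8891
beam 4: φ=0°, α=285°
  direction (0.2588, -0.9659); cell (2,1); t to first gridline: x 3.1296, y 0.7972 (then +3.8637 / +1.0353)
    (2,0) via y @ 0.7972  # hit
  → r_4 = 0.7972
beam 5: φ=45°, α=330°
  direction (0.8660, -0.5000); cell (2,1); t to first gridline: x 0.9353, y 1.5400 (then +1.1547 / +2.0000)
    (3,1) via x @ 0.9353
    (3,0) via y @ 1.5400  # hit
  → r_5 = 1.5400
beam 6: φ=90°, α=15°
  direction (0.9659, 0.2588); cell (2,1); t to first gridline: x 0.8386, y 0.8887 (then +1.0353 / +3.8637)
    (3,1) via x @ 0.8386
    (3,2) via y @ 0.8887
    (4,2) via x @ 1.8738
    (5,2) via x @ 2.9091  # hit
  → r_6 = 2.9091
beam 7: φ=135°, α=60°
  direction (0.5000, 0.8660); cell (2,1); t to first gridline: x 1.6200, y 0.2656 (then +2.0000 / +1.1547)
    (2,2) via y @ 0.2656
    (2,3) via y @ 1.4203
    (3,3) via x @ 1.6200
    (3,4) via y @ 2.5750
    (4,4) via x @ 3.6200
    (4,5) via y @ 3.7297  # hit
  → r_7 = 3.7297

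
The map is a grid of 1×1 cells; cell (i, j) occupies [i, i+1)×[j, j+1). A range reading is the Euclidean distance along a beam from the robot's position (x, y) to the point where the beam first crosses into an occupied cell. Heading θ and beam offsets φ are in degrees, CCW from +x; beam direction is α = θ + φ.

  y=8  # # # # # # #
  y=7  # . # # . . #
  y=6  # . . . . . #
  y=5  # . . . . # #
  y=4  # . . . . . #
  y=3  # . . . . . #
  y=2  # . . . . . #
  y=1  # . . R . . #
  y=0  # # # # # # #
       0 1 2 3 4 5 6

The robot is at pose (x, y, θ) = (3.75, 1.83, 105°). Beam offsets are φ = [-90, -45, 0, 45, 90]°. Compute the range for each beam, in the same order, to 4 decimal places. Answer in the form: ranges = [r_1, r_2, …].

beam 1: φ=-90°, α=15°
  cosα=0.9659 sinα=0.2588 | (3,1) | tMaxX 0.2588 tMaxY 0.6568 | tΔX 1.0353 tΔY 3.8637
    t=0.2588 [x] (4,1)
    t=0.6568 [y] (4,2)
    t=1.2941 [x] (5,2)
    t=2.3294 [x] (6,2) — stop
  → r_1 = 2.3294
beam 2: φ=-45°, α=60°
  cosα=0.5000 sinα=0.8660 | (3,1) | tMaxX 0.5000 tMaxY 0.1963 | tΔX 2.0000 tΔY 1.1547
    t=0.1963 [y] (3,2)
    t=0.5000 [x] (4,2)
    t=1.3510 [y] (4,3)
    t=2.5000 [x] (5,3)
    t=2.5057 [y] (5,4)
    t=3.6604 [y] (5,5) — stop
  → r_2 = 3.6604
beam 3: φ=0°, α=105°
  cosα=-0.2588 sinα=0.9659 | (3,1) | tMaxX 2.8978 tMaxY 0.1760 | tΔX 3.8637 tΔY 1.0353
    t=0.1760 [y] (3,2)
    t=1.2113 [y] (3,3)
    t=2.2465 [y] (3,4)
    t=2.8978 [x] (2,4)
    t=3.2818 [y] (2,5)
    t=4.3171 [y] (2,6)
    t=5.3524 [y] (2,7) — stop
  → r_3 = 5.3524
beam 4: φ=45°, α=150°
  cosα=-0.8660 sinα=0.5000 | (3,1) | tMaxX 0.8660 tMaxY 0.3400 | tΔX 1.1547 tΔY 2.0000
    t=0.3400 [y] (3,2)
    t=0.8660 [x] (2,2)
    t=2.0207 [x] (1,2)
    t=2.3400 [y] (1,3)
    t=3.1754 [x] (0,3) — stop
  → r_4 = 3.1754
beam 5: φ=90°, α=195°
  cosα=-0.9659 sinα=-0.2588 | (3,1) | tMaxX 0.7765 tMaxY 3.2069 | tΔX 1.0353 tΔY 3.8637
    t=0.7765 [x] (2,1)
    t=1.8117 [x] (1,1)
    t=2.8470 [x] (0,1) — stop
  → r_5 = 2.8470

ranges = [2.3294, 3.6604, 5.3524, 3.1754, 2.8470]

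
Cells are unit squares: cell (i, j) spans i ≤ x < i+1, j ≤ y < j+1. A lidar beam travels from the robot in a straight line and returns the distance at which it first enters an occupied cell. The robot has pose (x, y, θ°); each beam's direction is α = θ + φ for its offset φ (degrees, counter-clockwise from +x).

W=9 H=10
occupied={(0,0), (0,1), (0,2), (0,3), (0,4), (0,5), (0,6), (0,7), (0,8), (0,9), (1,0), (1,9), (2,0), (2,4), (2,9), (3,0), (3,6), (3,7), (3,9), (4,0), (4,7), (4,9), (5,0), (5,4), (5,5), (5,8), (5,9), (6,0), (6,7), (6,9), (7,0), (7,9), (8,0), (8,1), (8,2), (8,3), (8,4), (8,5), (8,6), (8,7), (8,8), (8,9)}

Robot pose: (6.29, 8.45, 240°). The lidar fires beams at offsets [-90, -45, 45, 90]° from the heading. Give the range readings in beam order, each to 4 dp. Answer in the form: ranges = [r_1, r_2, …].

beam 1: φ=-90°, α=150°
  direction (-0.8660, 0.5000); cell (6,8); t to first gridline: x 0.3349, y 1.1000 (then +1.1547 / +2.0000)
    (5,8) via x @ 0.3349  # hit
  → r_1 = 0.3349
beam 2: φ=-45°, α=195°
  direction (-0.9659, -0.2588); cell (6,8); t to first gridline: x 0.3002, y 1.7387 (then +1.0353 / +3.8637)
    (5,8) via x @ 0.3002  # hit
  → r_2 = 0.3002
beam 3: φ=45°, α=285°
  direction (0.2588, -0.9659); cell (6,8); t to first gridline: x 2.7432, y 0.4659 (then +3.8637 / +1.0353)
    (6,7) via y @ 0.4659  # hit
  → r_3 = 0.4659
beam 4: φ=90°, α=330°
  direction (0.8660, -0.5000); cell (6,8); t to first gridline: x 0.8198, y 0.9000 (then +1.1547 / +2.0000)
    (7,8) via x @ 0.8198
    (7,7) via y @ 0.9000
    (8,7) via x @ 1.9745  # hit
  → r_4 = 1.9745

ranges = [0.3349, 0.3002, 0.4659, 1.9745]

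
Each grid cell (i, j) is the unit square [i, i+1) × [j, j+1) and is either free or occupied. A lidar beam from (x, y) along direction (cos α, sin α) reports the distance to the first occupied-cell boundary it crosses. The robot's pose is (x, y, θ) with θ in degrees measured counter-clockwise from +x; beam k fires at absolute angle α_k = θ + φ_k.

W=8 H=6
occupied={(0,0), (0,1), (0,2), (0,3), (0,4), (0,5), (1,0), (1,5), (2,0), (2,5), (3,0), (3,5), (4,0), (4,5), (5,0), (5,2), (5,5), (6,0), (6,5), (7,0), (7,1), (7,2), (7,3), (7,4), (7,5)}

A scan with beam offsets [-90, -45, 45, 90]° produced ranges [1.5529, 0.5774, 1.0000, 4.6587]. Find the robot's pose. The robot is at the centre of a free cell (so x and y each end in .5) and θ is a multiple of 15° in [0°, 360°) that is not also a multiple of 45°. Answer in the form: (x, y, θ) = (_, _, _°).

The pose lattice has 23·16 = 368 candidates. Test each by forward raycasting.
  (6.5, 4.5, 165°): beam 1 = 0.5176 ≠ 1.5529 ✗
  (4.5, 3.5, 255°): beam 1 = 3.6235 ≠ 1.5529 ✗
  (4.5, 2.5, 195°): beam 1 = 2.5882 ≠ 1.5529 ✗
  …
  (5.5, 4.5, 105°): r_1=1.5529, r_2=0.5774, r_3=1.0000, r_4=4.6587 — all match ✓
Only this pose fits every beam.

(x, y, θ) = (5.5, 4.5, 105°)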